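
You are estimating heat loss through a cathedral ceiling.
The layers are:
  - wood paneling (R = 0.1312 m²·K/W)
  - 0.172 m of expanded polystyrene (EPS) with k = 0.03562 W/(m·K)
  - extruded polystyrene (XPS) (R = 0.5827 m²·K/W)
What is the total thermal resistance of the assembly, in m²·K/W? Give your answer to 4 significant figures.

5.543 m²·K/W

0.172/0.03562 = 4.8287
R_total = 0.1312 + 4.8287 + 0.5827 = 5.5426 m²·K/W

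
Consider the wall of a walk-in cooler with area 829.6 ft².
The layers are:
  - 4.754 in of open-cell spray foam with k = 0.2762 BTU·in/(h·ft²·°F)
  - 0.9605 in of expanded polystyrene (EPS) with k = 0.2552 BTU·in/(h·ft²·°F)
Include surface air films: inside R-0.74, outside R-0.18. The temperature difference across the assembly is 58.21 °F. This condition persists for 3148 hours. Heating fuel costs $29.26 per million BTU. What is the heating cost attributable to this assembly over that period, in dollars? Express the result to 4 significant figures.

203.1 dollars

4.754/0.2762 = 17.212
0.9605/0.2552 = 3.7637
R_total = 0.74 + 17.212 + 3.7637 + 0.18 = 21.896 ft²·°F·h/BTU
Q = 829.6 × 58.21 / 21.896 = 2205.5 BTU/h
E = 2205.5 × 3148 = 6942900 BTU
Cost = 6942900/10⁶ × 29.26 = $203.15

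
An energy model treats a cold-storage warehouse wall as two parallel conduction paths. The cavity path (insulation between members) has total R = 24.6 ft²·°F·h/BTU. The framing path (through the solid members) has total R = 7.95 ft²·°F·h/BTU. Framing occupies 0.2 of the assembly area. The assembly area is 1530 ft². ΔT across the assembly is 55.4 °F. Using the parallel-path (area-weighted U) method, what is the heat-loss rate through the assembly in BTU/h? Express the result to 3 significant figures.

4890 BTU/h

U_eff = 0.8/24.6 + 0.2/7.95 = 0.03252 + 0.02516 = 0.05768
R_eff = 1/U_eff = 17.34 ft²·°F·h/BTU
Q = 1530 × 55.4 / 17.34 = 4889 BTU/h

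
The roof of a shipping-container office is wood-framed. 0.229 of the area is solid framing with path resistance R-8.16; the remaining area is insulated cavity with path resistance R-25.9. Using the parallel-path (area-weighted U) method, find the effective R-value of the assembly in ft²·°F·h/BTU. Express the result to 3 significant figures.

U_eff = 0.771/25.9 + 0.229/8.16 = 0.02977 + 0.02806 = 0.05783
R_eff = 1/U_eff = 17.29 ft²·°F·h/BTU

17.3 ft²·°F·h/BTU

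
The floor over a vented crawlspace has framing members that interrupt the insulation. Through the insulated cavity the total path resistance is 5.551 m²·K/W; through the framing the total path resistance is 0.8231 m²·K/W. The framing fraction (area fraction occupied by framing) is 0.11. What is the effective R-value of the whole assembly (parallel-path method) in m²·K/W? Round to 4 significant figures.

U_eff = 0.89/5.551 + 0.11/0.8231 = 0.16033 + 0.13364 = 0.29397
R_eff = 1/U_eff = 3.4017 m²·K/W

3.402 m²·K/W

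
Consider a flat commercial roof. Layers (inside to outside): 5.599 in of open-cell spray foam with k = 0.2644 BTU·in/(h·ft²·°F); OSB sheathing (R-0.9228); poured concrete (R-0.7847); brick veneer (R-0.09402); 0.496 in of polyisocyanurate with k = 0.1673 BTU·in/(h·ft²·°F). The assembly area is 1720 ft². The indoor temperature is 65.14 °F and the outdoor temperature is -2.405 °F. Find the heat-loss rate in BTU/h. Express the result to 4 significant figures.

4478 BTU/h

5.599/0.2644 = 21.176
0.496/0.1673 = 2.9647
R_total = 21.176 + 0.9228 + 0.7847 + 0.09402 + 2.9647 = 25.943 ft²·°F·h/BTU
Q = A·ΔT/R = 1720 × (65.14 − (-2.405)) / 25.943 = 4478.3 BTU/h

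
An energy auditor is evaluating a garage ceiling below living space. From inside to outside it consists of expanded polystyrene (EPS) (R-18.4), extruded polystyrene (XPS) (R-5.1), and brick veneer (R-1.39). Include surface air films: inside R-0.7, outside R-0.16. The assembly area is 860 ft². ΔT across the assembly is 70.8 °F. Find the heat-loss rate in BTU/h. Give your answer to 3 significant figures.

R_total = 0.7 + 18.4 + 5.1 + 1.39 + 0.16 = 25.75 ft²·°F·h/BTU
Q = A·ΔT/R = 860 × 70.8 / 25.75 = 2365 BTU/h

2360 BTU/h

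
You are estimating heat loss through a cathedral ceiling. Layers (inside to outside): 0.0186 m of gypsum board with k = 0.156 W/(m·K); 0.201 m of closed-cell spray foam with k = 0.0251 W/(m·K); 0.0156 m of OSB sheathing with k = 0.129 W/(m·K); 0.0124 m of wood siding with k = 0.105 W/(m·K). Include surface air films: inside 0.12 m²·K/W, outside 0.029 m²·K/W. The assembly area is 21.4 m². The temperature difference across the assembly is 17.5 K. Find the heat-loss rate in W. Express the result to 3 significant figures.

44.0 W

0.0186/0.156 = 0.1192
0.201/0.0251 = 8.008
0.0156/0.129 = 0.1209
0.0124/0.105 = 0.1181
R_total = 0.12 + 0.1192 + 8.008 + 0.1209 + 0.1181 + 0.029 = 8.515 m²·K/W
Q = A·ΔT/R = 21.4 × 17.5 / 8.515 = 43.98 W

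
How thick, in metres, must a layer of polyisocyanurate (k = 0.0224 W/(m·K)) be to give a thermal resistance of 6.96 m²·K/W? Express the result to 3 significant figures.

0.156 m

L = R·k = 6.96 × 0.0224 = 0.1559 m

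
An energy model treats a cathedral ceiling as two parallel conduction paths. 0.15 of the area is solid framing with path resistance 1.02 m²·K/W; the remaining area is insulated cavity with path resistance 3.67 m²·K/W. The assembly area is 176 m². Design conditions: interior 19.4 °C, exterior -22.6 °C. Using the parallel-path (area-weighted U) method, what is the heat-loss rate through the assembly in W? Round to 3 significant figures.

2800 W

U_eff = 0.85/3.67 + 0.15/1.02 = 0.2316 + 0.1471 = 0.3787
R_eff = 1/U_eff = 2.641 m²·K/W
Q = 176 × (19.4 − (-22.6)) / 2.641 = 2799 W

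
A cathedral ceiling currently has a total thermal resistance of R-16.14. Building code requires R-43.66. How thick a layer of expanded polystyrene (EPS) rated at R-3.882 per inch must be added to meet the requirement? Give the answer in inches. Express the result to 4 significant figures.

ΔR = 43.66 − 16.14 = 27.52 ft²·°F·h/BTU
L = ΔR / (R/in) = 27.52/3.882 = 7.0891 in

7.089 in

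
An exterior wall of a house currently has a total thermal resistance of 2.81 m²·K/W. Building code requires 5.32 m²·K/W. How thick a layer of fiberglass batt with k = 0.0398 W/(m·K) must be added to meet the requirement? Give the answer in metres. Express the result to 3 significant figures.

0.0999 m

ΔR = 5.32 − 2.81 = 2.51 m²·K/W
L = ΔR × k = 2.51 × 0.0398 = 0.0999 m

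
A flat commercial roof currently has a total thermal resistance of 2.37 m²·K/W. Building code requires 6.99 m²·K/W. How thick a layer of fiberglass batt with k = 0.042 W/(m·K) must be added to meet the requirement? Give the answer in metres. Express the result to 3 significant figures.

0.194 m

ΔR = 6.99 − 2.37 = 4.62 m²·K/W
L = ΔR × k = 4.62 × 0.042 = 0.194 m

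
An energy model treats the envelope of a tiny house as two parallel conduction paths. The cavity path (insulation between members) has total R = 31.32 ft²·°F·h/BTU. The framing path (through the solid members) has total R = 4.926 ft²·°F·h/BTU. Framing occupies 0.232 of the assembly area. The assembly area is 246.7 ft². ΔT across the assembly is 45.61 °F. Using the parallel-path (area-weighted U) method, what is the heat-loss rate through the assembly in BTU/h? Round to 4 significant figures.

U_eff = 0.768/31.32 + 0.232/4.926 = 0.024521 + 0.047097 = 0.071618
R_eff = 1/U_eff = 13.963 ft²·°F·h/BTU
Q = 246.7 × 45.61 / 13.963 = 805.85 BTU/h

805.8 BTU/h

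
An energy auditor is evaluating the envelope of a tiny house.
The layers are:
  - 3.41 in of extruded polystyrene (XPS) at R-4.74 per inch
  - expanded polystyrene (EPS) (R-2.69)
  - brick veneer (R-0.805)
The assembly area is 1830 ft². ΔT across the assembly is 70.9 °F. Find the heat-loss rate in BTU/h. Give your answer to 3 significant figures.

3.41 × 4.74 = 16.16
R_total = 16.16 + 2.69 + 0.805 = 19.66 ft²·°F·h/BTU
Q = A·ΔT/R = 1830 × 70.9 / 19.66 = 6600 BTU/h

6600 BTU/h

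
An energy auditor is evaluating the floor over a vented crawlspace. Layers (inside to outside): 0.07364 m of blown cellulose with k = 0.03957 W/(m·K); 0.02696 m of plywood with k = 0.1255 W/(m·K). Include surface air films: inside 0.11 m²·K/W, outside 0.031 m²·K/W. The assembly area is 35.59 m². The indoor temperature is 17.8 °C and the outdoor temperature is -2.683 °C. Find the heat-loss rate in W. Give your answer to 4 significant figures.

0.07364/0.03957 = 1.861
0.02696/0.1255 = 0.21482
R_total = 0.11 + 1.861 + 0.21482 + 0.031 = 2.2168 m²·K/W
Q = A·ΔT/R = 35.59 × (17.8 − (-2.683)) / 2.2168 = 328.84 W

328.8 W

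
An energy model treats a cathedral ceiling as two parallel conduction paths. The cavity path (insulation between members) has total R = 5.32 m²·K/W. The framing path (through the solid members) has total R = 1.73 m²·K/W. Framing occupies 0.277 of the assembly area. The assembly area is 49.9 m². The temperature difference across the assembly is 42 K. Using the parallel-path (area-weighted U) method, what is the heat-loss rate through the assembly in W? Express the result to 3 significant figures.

U_eff = 0.723/5.32 + 0.277/1.73 = 0.1359 + 0.1601 = 0.296
R_eff = 1/U_eff = 3.378 m²·K/W
Q = 49.9 × 42 / 3.378 = 620.4 W

620 W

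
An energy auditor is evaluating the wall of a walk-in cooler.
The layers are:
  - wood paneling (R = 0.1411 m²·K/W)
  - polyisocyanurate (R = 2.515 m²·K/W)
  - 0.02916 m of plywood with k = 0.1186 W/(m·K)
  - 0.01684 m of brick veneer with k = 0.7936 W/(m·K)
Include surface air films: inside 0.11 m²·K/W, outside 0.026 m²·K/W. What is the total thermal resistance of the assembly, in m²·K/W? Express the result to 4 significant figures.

3.059 m²·K/W

0.02916/0.1186 = 0.24587
0.01684/0.7936 = 0.02122
R_total = 0.11 + 0.1411 + 2.515 + 0.24587 + 0.02122 + 0.026 = 3.0592 m²·K/W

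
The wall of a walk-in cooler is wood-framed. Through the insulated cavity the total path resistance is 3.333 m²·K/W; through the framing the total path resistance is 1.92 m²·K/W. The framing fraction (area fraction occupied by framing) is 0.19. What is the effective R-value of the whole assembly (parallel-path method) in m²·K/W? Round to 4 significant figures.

2.924 m²·K/W

U_eff = 0.81/3.333 + 0.19/1.92 = 0.24302 + 0.098958 = 0.34198
R_eff = 1/U_eff = 2.9241 m²·K/W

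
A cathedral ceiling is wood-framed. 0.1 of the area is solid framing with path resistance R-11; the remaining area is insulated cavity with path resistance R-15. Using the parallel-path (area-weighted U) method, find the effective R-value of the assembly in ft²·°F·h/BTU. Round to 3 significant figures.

U_eff = 0.9/15 + 0.1/11 = 0.06 + 0.009091 = 0.06909
R_eff = 1/U_eff = 14.47 ft²·°F·h/BTU

14.5 ft²·°F·h/BTU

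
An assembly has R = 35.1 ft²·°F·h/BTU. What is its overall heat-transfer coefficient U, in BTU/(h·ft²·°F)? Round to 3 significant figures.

0.0285 BTU/(h·ft²·°F)

U = 1/R = 1/35.1 = 0.02849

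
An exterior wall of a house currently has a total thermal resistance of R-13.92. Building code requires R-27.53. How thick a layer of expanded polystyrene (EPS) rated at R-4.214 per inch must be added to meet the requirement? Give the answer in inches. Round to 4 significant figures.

3.230 in

ΔR = 27.53 − 13.92 = 13.61 ft²·°F·h/BTU
L = ΔR / (R/in) = 13.61/4.214 = 3.2297 in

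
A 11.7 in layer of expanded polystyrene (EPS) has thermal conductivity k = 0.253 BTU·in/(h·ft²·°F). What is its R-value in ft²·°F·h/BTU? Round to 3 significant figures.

R = L/k = 11.7/0.253 = 46.25 ft²·°F·h/BTU

46.2 ft²·°F·h/BTU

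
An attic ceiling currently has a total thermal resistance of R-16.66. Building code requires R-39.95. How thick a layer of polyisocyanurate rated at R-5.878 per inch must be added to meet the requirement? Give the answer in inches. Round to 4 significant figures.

3.962 in

ΔR = 39.95 − 16.66 = 23.29 ft²·°F·h/BTU
L = ΔR / (R/in) = 23.29/5.878 = 3.9622 in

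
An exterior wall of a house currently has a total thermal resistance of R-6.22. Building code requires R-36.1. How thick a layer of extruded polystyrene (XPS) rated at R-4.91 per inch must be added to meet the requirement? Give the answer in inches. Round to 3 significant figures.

6.09 in

ΔR = 36.1 − 6.22 = 29.88 ft²·°F·h/BTU
L = ΔR / (R/in) = 29.88/4.91 = 6.086 in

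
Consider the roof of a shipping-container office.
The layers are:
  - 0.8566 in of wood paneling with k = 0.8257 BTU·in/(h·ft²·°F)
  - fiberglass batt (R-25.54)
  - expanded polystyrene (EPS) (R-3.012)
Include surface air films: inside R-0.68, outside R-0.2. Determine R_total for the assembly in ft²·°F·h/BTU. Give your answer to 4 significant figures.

0.8566/0.8257 = 1.0374
R_total = 0.68 + 1.0374 + 25.54 + 3.012 + 0.2 = 30.469 ft²·°F·h/BTU

30.47 ft²·°F·h/BTU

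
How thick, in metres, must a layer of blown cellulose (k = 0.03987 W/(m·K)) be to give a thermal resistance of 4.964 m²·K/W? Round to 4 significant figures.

0.1979 m

L = R·k = 4.964 × 0.03987 = 0.19791 m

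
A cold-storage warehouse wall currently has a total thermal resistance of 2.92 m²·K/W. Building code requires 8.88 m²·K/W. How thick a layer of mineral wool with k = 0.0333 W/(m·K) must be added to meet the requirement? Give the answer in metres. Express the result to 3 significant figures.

ΔR = 8.88 − 2.92 = 5.96 m²·K/W
L = ΔR × k = 5.96 × 0.0333 = 0.1985 m

0.198 m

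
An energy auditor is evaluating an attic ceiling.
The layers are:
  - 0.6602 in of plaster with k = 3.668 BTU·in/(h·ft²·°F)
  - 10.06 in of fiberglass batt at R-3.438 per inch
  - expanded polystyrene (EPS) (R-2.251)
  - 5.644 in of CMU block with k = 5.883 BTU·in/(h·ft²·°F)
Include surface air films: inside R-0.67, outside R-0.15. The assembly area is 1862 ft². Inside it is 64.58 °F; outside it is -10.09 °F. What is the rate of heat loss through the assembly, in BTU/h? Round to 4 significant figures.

3584 BTU/h

0.6602/3.668 = 0.17999
10.06 × 3.438 = 34.586
5.644/5.883 = 0.95937
R_total = 0.67 + 0.17999 + 34.586 + 2.251 + 0.95937 + 0.15 = 38.797 ft²·°F·h/BTU
Q = A·ΔT/R = 1862 × (64.58 − (-10.09)) / 38.797 = 3583.7 BTU/h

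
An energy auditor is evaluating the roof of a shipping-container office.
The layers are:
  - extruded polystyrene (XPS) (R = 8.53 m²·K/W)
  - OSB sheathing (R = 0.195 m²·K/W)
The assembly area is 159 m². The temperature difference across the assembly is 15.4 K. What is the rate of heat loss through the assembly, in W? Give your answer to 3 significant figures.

281 W

R_total = 8.53 + 0.195 = 8.725 m²·K/W
Q = A·ΔT/R = 159 × 15.4 / 8.725 = 280.6 W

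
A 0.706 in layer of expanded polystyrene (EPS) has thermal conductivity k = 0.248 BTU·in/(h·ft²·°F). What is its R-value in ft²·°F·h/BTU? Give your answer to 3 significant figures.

R = L/k = 0.706/0.248 = 2.847 ft²·°F·h/BTU

2.85 ft²·°F·h/BTU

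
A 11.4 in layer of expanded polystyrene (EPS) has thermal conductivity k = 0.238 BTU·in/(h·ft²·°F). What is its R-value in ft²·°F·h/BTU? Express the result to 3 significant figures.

R = L/k = 11.4/0.238 = 47.9 ft²·°F·h/BTU

47.9 ft²·°F·h/BTU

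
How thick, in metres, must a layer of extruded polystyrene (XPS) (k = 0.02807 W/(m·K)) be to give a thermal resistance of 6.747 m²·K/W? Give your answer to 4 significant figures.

L = R·k = 6.747 × 0.02807 = 0.18939 m

0.1894 m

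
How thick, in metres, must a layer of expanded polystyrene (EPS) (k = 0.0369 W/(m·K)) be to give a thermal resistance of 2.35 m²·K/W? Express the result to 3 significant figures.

L = R·k = 2.35 × 0.0369 = 0.08672 m

0.0867 m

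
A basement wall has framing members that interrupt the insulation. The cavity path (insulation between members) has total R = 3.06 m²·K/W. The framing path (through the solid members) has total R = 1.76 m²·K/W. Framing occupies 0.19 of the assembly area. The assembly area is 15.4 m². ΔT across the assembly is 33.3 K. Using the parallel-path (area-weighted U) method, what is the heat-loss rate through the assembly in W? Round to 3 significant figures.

U_eff = 0.81/3.06 + 0.19/1.76 = 0.2647 + 0.108 = 0.3727
R_eff = 1/U_eff = 2.683 m²·K/W
Q = 15.4 × 33.3 / 2.683 = 191.1 W

191 W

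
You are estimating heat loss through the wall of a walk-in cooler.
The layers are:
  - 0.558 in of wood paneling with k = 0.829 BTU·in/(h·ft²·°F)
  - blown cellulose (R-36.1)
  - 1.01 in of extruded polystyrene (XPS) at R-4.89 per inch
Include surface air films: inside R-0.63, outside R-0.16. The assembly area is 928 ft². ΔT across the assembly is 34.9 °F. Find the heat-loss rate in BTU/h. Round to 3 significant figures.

0.558/0.829 = 0.6731
1.01 × 4.89 = 4.939
R_total = 0.63 + 0.6731 + 36.1 + 4.939 + 0.16 = 42.5 ft²·°F·h/BTU
Q = A·ΔT/R = 928 × 34.9 / 42.5 = 762 BTU/h

762 BTU/h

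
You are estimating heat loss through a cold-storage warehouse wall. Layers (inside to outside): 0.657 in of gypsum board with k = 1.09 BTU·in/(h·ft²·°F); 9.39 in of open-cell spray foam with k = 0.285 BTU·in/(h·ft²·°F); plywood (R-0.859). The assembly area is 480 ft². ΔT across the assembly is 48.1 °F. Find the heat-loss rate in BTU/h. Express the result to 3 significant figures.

0.657/1.09 = 0.6028
9.39/0.285 = 32.95
R_total = 0.6028 + 32.95 + 0.859 = 34.41 ft²·°F·h/BTU
Q = A·ΔT/R = 480 × 48.1 / 34.41 = 671 BTU/h

671 BTU/h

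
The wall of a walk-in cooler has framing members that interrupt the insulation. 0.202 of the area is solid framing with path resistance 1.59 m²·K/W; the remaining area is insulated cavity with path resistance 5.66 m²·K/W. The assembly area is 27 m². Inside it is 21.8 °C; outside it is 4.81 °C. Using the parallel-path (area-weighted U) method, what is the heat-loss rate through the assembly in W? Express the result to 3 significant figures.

U_eff = 0.798/5.66 + 0.202/1.59 = 0.141 + 0.127 = 0.268
R_eff = 1/U_eff = 3.731 m²·K/W
Q = 27 × (21.8 − 4.81) / 3.731 = 123 W

123 W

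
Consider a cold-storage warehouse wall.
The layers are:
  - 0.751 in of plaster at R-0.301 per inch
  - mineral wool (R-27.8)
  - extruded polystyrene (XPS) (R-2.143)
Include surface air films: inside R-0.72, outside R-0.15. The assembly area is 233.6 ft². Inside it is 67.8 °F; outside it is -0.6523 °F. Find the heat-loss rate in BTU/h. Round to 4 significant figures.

0.751 × 0.301 = 0.22605
R_total = 0.72 + 0.22605 + 27.8 + 2.143 + 0.15 = 31.039 ft²·°F·h/BTU
Q = A·ΔT/R = 233.6 × (67.8 − (-0.6523)) / 31.039 = 515.17 BTU/h

515.2 BTU/h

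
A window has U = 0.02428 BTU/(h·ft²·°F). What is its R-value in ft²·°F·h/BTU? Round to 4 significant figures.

R = 1/U = 1/0.02428 = 41.186

41.19 ft²·°F·h/BTU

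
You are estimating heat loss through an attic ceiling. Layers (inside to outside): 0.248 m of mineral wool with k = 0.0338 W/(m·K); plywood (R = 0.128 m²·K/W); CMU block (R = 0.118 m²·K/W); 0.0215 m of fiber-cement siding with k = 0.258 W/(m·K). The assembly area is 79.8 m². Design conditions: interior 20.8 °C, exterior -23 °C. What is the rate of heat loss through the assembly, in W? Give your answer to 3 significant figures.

456 W

0.248/0.0338 = 7.337
0.0215/0.258 = 0.08333
R_total = 7.337 + 0.128 + 0.118 + 0.08333 = 7.667 m²·K/W
Q = A·ΔT/R = 79.8 × (20.8 − (-23)) / 7.667 = 455.9 W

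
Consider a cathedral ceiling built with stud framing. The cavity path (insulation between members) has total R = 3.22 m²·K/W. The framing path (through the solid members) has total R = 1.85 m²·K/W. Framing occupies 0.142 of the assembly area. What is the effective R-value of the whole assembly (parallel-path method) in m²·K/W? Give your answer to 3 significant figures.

2.91 m²·K/W

U_eff = 0.858/3.22 + 0.142/1.85 = 0.2665 + 0.07676 = 0.3432
R_eff = 1/U_eff = 2.914 m²·K/W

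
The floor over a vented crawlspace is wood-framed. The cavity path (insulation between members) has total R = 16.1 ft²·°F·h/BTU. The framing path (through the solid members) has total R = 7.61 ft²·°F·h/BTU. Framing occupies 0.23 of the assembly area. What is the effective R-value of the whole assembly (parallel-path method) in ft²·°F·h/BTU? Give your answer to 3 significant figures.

12.8 ft²·°F·h/BTU

U_eff = 0.77/16.1 + 0.23/7.61 = 0.04783 + 0.03022 = 0.07805
R_eff = 1/U_eff = 12.81 ft²·°F·h/BTU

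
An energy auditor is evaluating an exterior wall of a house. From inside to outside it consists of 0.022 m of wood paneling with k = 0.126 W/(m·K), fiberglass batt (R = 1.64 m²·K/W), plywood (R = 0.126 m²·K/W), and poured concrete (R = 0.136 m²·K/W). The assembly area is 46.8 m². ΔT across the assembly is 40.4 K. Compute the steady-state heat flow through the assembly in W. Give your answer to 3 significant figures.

0.022/0.126 = 0.1746
R_total = 0.1746 + 1.64 + 0.126 + 0.136 = 2.077 m²·K/W
Q = A·ΔT/R = 46.8 × 40.4 / 2.077 = 910.5 W

910 W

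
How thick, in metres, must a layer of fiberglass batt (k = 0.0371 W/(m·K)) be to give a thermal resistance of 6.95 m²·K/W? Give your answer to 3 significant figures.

L = R·k = 6.95 × 0.0371 = 0.2578 m

0.258 m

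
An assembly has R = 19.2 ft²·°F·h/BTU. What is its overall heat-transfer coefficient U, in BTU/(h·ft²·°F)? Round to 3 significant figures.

0.0521 BTU/(h·ft²·°F)

U = 1/R = 1/19.2 = 0.05208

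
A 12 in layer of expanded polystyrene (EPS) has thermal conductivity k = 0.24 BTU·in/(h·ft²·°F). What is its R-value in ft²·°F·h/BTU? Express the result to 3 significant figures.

R = L/k = 12/0.24 = 50 ft²·°F·h/BTU

50.0 ft²·°F·h/BTU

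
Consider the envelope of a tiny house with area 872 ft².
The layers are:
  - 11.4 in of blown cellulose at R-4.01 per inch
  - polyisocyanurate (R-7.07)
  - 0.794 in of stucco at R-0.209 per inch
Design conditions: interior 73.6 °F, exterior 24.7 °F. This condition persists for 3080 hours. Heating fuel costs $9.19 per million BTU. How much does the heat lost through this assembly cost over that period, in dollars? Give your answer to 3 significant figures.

11.4 × 4.01 = 45.71
0.794 × 0.209 = 0.1659
R_total = 45.71 + 7.07 + 0.1659 = 52.95 ft²·°F·h/BTU
Q = 872 × (73.6 − 24.7) / 52.95 = 805.3 BTU/h
E = 805.3 × 3080 = 2480000 BTU
Cost = 2480000/10⁶ × 9.19 = $22.79

22.8 dollars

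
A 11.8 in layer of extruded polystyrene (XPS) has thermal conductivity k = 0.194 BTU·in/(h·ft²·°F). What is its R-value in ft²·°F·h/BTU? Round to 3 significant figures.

R = L/k = 11.8/0.194 = 60.82 ft²·°F·h/BTU

60.8 ft²·°F·h/BTU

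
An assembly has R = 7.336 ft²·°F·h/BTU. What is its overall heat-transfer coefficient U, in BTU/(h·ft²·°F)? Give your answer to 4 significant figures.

0.1363 BTU/(h·ft²·°F)

U = 1/R = 1/7.336 = 0.13631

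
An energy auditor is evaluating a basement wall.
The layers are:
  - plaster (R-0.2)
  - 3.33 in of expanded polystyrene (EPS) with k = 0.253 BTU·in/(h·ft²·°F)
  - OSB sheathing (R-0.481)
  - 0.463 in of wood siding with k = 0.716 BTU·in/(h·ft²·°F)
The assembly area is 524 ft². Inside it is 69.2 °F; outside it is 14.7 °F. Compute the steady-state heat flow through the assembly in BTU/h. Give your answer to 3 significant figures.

3.33/0.253 = 13.16
0.463/0.716 = 0.6466
R_total = 0.2 + 13.16 + 0.481 + 0.6466 = 14.49 ft²·°F·h/BTU
Q = A·ΔT/R = 524 × (69.2 − 14.7) / 14.49 = 1971 BTU/h

1970 BTU/h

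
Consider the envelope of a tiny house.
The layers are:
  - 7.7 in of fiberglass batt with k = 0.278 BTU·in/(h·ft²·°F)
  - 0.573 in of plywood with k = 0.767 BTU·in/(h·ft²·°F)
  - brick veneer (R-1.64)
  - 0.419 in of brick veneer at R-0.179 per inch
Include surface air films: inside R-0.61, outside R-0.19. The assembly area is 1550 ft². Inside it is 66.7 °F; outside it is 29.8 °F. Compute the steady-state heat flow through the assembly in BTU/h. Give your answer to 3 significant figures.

7.7/0.278 = 27.7
0.573/0.767 = 0.7471
0.419 × 0.179 = 0.075
R_total = 0.61 + 27.7 + 0.7471 + 1.64 + 0.075 + 0.19 = 30.96 ft²·°F·h/BTU
Q = A·ΔT/R = 1550 × (66.7 − 29.8) / 30.96 = 1847 BTU/h

1850 BTU/h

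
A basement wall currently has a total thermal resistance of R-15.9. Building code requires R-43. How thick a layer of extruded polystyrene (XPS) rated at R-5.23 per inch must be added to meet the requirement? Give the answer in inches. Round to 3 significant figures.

ΔR = 43 − 15.9 = 27.1 ft²·°F·h/BTU
L = ΔR / (R/in) = 27.1/5.23 = 5.182 in

5.18 in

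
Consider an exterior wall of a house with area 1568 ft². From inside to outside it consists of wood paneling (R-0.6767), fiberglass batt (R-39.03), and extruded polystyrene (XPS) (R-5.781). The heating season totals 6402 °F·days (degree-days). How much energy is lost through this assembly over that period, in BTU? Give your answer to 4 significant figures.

R_total = 0.6767 + 39.03 + 5.781 = 45.488 ft²·°F·h/BTU
E = A × HDD × 24 / R = 1568 × 6402 × 24 / 45.488 = 5296400 BTU

5296000 BTU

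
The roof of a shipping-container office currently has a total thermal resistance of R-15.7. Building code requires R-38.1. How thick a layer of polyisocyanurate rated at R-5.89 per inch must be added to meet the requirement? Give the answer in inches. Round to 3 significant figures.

ΔR = 38.1 − 15.7 = 22.4 ft²·°F·h/BTU
L = ΔR / (R/in) = 22.4/5.89 = 3.803 in

3.80 in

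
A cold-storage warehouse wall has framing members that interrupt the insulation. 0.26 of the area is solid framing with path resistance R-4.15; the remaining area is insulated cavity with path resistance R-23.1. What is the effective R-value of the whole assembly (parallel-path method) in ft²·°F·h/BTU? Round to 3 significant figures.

U_eff = 0.74/23.1 + 0.26/4.15 = 0.03203 + 0.06265 = 0.09469
R_eff = 1/U_eff = 10.56 ft²·°F·h/BTU

10.6 ft²·°F·h/BTU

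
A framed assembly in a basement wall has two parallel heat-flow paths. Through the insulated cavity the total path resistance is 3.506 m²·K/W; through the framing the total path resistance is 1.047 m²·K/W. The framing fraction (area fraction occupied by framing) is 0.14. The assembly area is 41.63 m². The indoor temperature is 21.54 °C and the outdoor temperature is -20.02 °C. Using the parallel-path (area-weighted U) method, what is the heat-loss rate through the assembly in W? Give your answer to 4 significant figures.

U_eff = 0.86/3.506 + 0.14/1.047 = 0.24529 + 0.13372 = 0.37901
R_eff = 1/U_eff = 2.6385 m²·K/W
Q = 41.63 × (21.54 − (-20.02)) / 2.6385 = 655.74 W

655.7 W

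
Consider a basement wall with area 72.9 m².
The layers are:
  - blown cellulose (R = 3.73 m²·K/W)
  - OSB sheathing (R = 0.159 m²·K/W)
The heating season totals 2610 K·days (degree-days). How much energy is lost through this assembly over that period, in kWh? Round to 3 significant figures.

R_total = 3.73 + 0.159 = 3.889 m²·K/W
E = A × HDD × 24 / R / 1000 = 72.9 × 2610 × 24 / 3.889 / 1000 = 1174 kWh

1170 kWh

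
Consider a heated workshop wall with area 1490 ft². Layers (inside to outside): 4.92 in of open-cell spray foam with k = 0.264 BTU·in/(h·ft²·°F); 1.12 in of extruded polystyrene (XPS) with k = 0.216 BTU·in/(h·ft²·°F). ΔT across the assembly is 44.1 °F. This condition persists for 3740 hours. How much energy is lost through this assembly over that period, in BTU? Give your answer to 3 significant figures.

4.92/0.264 = 18.64
1.12/0.216 = 5.185
R_total = 18.64 + 5.185 = 23.82 ft²·°F·h/BTU
Q = 1490 × 44.1 / 23.82 = 2758 BTU/h
E = 2758 × 3740 = 10320000 BTU

10300000 BTU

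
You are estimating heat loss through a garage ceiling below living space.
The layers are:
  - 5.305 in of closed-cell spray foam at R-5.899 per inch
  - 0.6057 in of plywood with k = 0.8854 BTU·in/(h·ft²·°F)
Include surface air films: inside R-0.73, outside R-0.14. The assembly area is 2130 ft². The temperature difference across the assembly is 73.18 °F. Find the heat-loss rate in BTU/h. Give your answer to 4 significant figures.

5.305 × 5.899 = 31.294
0.6057/0.8854 = 0.6841
R_total = 0.73 + 31.294 + 0.6841 + 0.14 = 32.848 ft²·°F·h/BTU
Q = A·ΔT/R = 2130 × 73.18 / 32.848 = 4745.3 BTU/h

4745 BTU/h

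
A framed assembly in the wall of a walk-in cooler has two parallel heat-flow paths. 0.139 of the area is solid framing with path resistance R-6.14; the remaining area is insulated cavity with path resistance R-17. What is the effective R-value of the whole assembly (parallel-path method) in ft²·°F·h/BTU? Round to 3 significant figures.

U_eff = 0.861/17 + 0.139/6.14 = 0.05065 + 0.02264 = 0.07329
R_eff = 1/U_eff = 13.65 ft²·°F·h/BTU

13.6 ft²·°F·h/BTU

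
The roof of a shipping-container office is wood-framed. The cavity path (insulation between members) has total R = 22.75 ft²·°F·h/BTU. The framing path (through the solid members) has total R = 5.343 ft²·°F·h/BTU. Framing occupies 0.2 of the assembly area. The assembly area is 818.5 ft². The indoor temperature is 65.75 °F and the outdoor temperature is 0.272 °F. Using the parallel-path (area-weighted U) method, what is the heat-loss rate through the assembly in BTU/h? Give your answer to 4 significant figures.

3891 BTU/h

U_eff = 0.8/22.75 + 0.2/5.343 = 0.035165 + 0.037432 = 0.072597
R_eff = 1/U_eff = 13.775 ft²·°F·h/BTU
Q = 818.5 × (65.75 − 0.272) / 13.775 = 3890.7 BTU/h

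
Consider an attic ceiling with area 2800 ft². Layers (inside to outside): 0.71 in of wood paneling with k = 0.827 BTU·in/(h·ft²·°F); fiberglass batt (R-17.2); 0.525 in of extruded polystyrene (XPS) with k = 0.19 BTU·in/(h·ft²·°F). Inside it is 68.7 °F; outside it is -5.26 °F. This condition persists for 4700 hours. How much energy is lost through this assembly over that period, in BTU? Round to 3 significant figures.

46700000 BTU

0.71/0.827 = 0.8585
0.525/0.19 = 2.763
R_total = 0.8585 + 17.2 + 2.763 = 20.82 ft²·°F·h/BTU
Q = 2800 × (68.7 − (-5.26)) / 20.82 = 9946 BTU/h
E = 9946 × 4700 = 46750000 BTU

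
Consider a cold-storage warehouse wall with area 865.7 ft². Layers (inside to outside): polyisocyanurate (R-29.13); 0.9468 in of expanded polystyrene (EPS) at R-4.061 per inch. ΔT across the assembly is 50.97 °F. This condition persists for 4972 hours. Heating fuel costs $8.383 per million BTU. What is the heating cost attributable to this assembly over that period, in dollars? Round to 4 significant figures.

55.77 dollars

0.9468 × 4.061 = 3.845
R_total = 29.13 + 3.845 = 32.975 ft²·°F·h/BTU
Q = 865.7 × 50.97 / 32.975 = 1338.1 BTU/h
E = 1338.1 × 4972 = 6653200 BTU
Cost = 6653200/10⁶ × 8.383 = $55.774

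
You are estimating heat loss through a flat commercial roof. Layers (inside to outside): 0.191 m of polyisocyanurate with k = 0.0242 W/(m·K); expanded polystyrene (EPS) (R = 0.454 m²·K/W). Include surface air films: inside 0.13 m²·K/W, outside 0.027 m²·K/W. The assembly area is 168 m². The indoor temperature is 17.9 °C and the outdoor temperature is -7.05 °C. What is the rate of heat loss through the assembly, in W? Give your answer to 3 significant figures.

493 W

0.191/0.0242 = 7.893
R_total = 0.13 + 7.893 + 0.454 + 0.027 = 8.504 m²·K/W
Q = A·ΔT/R = 168 × (17.9 − (-7.05)) / 8.504 = 492.9 W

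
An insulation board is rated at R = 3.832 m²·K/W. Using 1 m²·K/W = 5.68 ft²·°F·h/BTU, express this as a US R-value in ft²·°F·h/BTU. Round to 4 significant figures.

21.77 ft²·°F·h/BTU

R_US = 3.832 × 5.68 = 21.766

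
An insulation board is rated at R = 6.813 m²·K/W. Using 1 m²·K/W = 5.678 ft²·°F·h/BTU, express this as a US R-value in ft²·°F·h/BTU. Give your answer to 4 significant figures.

38.68 ft²·°F·h/BTU

R_US = 6.813 × 5.678 = 38.684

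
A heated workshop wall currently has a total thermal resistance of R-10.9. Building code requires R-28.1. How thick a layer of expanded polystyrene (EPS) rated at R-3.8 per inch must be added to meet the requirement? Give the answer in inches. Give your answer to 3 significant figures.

4.53 in

ΔR = 28.1 − 10.9 = 17.2 ft²·°F·h/BTU
L = ΔR / (R/in) = 17.2/3.8 = 4.526 in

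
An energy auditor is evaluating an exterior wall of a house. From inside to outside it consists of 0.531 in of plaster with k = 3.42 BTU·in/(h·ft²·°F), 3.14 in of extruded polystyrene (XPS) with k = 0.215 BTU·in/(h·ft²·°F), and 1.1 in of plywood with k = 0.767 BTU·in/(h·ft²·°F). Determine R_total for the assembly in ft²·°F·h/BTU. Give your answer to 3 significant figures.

16.2 ft²·°F·h/BTU

0.531/3.42 = 0.1553
3.14/0.215 = 14.6
1.1/0.767 = 1.434
R_total = 0.1553 + 14.6 + 1.434 = 16.19 ft²·°F·h/BTU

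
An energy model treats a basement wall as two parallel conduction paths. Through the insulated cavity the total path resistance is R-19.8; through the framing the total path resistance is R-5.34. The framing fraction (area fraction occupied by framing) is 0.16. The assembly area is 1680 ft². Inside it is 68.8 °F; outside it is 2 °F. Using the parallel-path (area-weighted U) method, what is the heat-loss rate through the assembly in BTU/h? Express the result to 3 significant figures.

8120 BTU/h

U_eff = 0.84/19.8 + 0.16/5.34 = 0.04242 + 0.02996 = 0.07239
R_eff = 1/U_eff = 13.81 ft²·°F·h/BTU
Q = 1680 × (68.8 − 2) / 13.81 = 8124 BTU/h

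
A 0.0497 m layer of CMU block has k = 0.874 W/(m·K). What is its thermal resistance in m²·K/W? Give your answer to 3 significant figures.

R = L/k = 0.0497/0.874 = 0.05686 m²·K/W

0.0569 m²·K/W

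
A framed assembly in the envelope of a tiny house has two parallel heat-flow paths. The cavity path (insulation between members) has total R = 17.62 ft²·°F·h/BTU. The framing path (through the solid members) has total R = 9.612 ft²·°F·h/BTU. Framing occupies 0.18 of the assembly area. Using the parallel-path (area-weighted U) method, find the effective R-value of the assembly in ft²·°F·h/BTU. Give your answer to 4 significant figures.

U_eff = 0.82/17.62 + 0.18/9.612 = 0.046538 + 0.018727 = 0.065265
R_eff = 1/U_eff = 15.322 ft²·°F·h/BTU

15.32 ft²·°F·h/BTU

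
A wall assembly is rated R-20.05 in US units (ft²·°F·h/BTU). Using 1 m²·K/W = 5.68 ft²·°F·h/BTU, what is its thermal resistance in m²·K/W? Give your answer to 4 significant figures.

3.530 m²·K/W

R_SI = 20.05/5.68 = 3.5299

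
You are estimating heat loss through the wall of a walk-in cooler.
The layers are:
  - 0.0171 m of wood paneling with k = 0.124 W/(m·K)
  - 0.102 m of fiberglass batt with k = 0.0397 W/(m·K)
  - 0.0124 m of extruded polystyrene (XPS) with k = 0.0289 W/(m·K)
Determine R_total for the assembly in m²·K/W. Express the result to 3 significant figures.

3.14 m²·K/W

0.0171/0.124 = 0.1379
0.102/0.0397 = 2.569
0.0124/0.0289 = 0.4291
R_total = 0.1379 + 2.569 + 0.4291 = 3.136 m²·K/W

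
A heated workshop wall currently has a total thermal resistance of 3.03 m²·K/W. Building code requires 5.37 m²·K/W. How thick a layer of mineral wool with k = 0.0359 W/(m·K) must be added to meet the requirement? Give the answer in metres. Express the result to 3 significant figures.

0.0840 m

ΔR = 5.37 − 3.03 = 2.34 m²·K/W
L = ΔR × k = 2.34 × 0.0359 = 0.08401 m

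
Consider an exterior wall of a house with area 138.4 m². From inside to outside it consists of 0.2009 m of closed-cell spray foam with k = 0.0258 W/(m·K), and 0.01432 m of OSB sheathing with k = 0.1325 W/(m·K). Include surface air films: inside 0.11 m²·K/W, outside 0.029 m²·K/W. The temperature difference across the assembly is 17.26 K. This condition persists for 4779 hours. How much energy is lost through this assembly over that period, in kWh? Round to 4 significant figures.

0.2009/0.0258 = 7.7868
0.01432/0.1325 = 0.10808
R_total = 0.11 + 7.7868 + 0.10808 + 0.029 = 8.0339 m²·K/W
Q = 138.4 × 17.26 / 8.0339 = 297.34 W
E = 297.34 W × 4779 h / 1000 = 1421 kWh

1421 kWh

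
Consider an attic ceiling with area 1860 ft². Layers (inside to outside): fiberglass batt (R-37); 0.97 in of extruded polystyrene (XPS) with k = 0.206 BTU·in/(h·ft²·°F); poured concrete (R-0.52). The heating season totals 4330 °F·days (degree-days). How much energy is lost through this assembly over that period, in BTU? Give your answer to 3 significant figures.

0.97/0.206 = 4.709
R_total = 37 + 4.709 + 0.52 = 42.23 ft²·°F·h/BTU
E = A × HDD × 24 / R = 1860 × 4330 × 24 / 42.23 = 4577000 BTU

4580000 BTU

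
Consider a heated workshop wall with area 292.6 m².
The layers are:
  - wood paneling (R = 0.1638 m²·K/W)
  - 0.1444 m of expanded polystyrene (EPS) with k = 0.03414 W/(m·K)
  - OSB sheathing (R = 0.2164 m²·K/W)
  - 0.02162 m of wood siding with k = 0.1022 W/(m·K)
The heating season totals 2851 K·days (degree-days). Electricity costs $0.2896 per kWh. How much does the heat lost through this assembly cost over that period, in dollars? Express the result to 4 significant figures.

1203 dollars

0.1444/0.03414 = 4.2296
0.02162/0.1022 = 0.21155
R_total = 0.1638 + 4.2296 + 0.2164 + 0.21155 = 4.8214 m²·K/W
E = A × HDD × 24 / R / 1000 = 292.6 × 2851 × 24 / 4.8214 / 1000 = 4152.5 kWh
Cost = 4152.5 × 0.2896 = $1202.6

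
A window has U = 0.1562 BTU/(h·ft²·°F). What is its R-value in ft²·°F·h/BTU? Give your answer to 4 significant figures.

R = 1/U = 1/0.1562 = 6.402

6.402 ft²·°F·h/BTU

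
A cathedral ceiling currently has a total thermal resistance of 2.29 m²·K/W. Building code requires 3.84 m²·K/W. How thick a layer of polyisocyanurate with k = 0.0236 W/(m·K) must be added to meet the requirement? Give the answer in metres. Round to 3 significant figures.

0.0366 m

ΔR = 3.84 − 2.29 = 1.55 m²·K/W
L = ΔR × k = 1.55 × 0.0236 = 0.03658 m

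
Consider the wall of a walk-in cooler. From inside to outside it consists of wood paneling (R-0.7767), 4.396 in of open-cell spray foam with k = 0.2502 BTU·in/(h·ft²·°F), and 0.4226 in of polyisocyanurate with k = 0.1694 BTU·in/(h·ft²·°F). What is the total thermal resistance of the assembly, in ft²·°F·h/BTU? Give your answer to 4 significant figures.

4.396/0.2502 = 17.57
0.4226/0.1694 = 2.4947
R_total = 0.7767 + 17.57 + 2.4947 = 20.841 ft²·°F·h/BTU

20.84 ft²·°F·h/BTU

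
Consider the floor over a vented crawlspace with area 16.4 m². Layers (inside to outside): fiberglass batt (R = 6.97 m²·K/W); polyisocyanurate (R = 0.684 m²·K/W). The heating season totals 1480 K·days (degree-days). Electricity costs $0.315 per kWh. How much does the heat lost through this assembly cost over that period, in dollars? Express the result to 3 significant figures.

R_total = 6.97 + 0.684 = 7.654 m²·K/W
E = A × HDD × 24 / R / 1000 = 16.4 × 1480 × 24 / 7.654 / 1000 = 76.11 kWh
Cost = 76.11 × 0.315 = $23.97

24.0 dollars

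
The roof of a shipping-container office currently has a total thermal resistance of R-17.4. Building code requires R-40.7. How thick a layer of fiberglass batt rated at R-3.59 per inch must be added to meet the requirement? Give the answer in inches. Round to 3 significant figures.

ΔR = 40.7 − 17.4 = 23.3 ft²·°F·h/BTU
L = ΔR / (R/in) = 23.3/3.59 = 6.49 in

6.49 in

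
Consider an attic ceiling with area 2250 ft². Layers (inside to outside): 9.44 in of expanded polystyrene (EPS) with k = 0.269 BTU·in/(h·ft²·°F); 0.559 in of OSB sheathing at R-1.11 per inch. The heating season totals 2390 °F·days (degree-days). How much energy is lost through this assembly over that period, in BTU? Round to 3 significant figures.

3610000 BTU

9.44/0.269 = 35.09
0.559 × 1.11 = 0.6205
R_total = 35.09 + 0.6205 = 35.71 ft²·°F·h/BTU
E = A × HDD × 24 / R = 2250 × 2390 × 24 / 35.71 = 3614000 BTU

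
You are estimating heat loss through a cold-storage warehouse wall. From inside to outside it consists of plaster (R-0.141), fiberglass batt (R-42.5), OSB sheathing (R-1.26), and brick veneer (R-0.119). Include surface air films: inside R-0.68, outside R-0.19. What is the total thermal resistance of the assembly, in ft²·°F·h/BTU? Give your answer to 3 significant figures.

44.9 ft²·°F·h/BTU

R_total = 0.68 + 0.141 + 42.5 + 1.26 + 0.119 + 0.19 = 44.89 ft²·°F·h/BTU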